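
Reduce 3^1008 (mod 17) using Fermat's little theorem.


Fermat's little theorem: if p is prime and gcd(a,p)=1, then a^(p-1) ≡ 1 (mod p)
p = 17 is prime, gcd(3,17) = 1
Reduce exponent: 1008 mod 16 = 0
So 3^1008 ≡ 3^0 (mod 17)
3^0 = 1

3^1008 ≡ 1 (mod 17)


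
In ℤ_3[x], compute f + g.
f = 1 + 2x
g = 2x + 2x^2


Add coefficients mod 3:
x^0: 1 + 0 = 1 (mod 3)
x^1: 2 + 2 = 1 (mod 3)
x^2: 0 + 2 = 2 (mod 3)
Result: 1 + x + 2x^2

f + g = 1 + x + 2x^2


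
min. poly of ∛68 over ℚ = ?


∛68 satisfies x³ - 68 = 0, irreducible over ℚ (no rational root; 68 is not a perfect cube)

Minimal polynomial: x³ - 68


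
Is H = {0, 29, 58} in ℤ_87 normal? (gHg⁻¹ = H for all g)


H = {0, 29, 58} in ℤ_87
ℤ_87 is abelian; every subgroup of an abelian group is normal

Yes, normal subgroup


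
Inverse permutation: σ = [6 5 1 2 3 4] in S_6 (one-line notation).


To find σ⁻¹, swap domain and range:
σ(1) = 6 → σ⁻¹(6) = 1
σ(2) = 5 → σ⁻¹(5) = 2
σ(3) = 1 → σ⁻¹(1) = 3
σ(4) = 2 → σ⁻¹(2) = 4
σ(5) = 3 → σ⁻¹(3) = 5
σ(6) = 4 → σ⁻¹(4) = 6

σ⁻¹ = [3 4 5 6 2 1]


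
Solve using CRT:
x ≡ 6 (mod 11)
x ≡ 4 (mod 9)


m₁ = 11, m₂ = 9, gcd = 1, so CRT applies. M = m₁·m₂ = 99
Let M₁ = M/m₁ = 9, M₂ = M/m₂ = 11
Find y₁ ≡ M₁⁻¹ (mod m₁): 9⁻¹ ≡ 5 (mod 11)
Find y₂ ≡ M₂⁻¹ (mod m₂): 11⁻¹ ≡ 5 (mod 9)
x = a₁·M₁·y₁ + a₂·M₂·y₂ = 6·9·5 + 4·11·5 = 490
Reduce mod 99: x ≡ 94
Check: 94 mod 11 = 6 ✓, 94 mod 9 = 4 ✓

x ≡ 94 (mod 99)


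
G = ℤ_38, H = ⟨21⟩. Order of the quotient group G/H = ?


|⟨21⟩| = n / gcd(21, 38) = 38 / 1 = 38
H is normal (ℤ_38 is abelian).
|G/H| = |G| / |H| = 38 / 38 = 1

|G/H| = 1


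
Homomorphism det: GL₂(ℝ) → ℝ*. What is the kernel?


Kernel = preimage of identity
ker(det) = {A | det(A) = 1} = SL₂(ℝ)

ker(det) = SL₂(ℝ)


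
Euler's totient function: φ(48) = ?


Factor n: 48 = 2^4 × 3
φ(n) = n · ∏(1 - 1/p) over distinct primes p | n
φ(48) = 48 · (1 - 1/2) · (1 - 1/3) = 16

φ(48) = 16


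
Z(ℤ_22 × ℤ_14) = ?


Z(G) = {g ∈ G | gx = xg for all x ∈ G}
Direct product of abelian groups is abelian, so Z(G) = G

Z(ℤ_22 × ℤ_14) = ℤ_22 × ℤ_14


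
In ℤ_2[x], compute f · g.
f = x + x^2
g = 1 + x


Expand and collect like terms; reduce coefficients mod 2:
x^0: 0·1 = 0 ≡ 0 (mod 2)
x^1: 0·1 + 1·1 = 1 ≡ 1 (mod 2)
x^2: 1·1 + 1·1 = 2 ≡ 0 (mod 2)
x^3: 1·1 = 1 ≡ 1 (mod 2)
Result: x + x^3

f · g = x + x^3


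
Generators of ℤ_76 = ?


g generates ℤ_n iff gcd(g,n) = 1
Prime factors of 76: 2, 19
Generators are g ∈ {1,...,75} not divisible by any of these primes.
Generators: {1, 3, 5, 7, 9, 11, 13, 15, 17, 21, 23, 25, 27, 29, 31, 33, 35, 37, 39, 41, 43, 45, 47, 49, 51, 53, 55, 59, 61, 63, 65, 67, 69, 71, 73, 75}
Number of generators = φ(76) = 36

Generators of ℤ_76 = {1, 3, 5, 7, 9, 11, 13, 15, 17, 21, 23, 25, 27, 29, 31, 33, 35, 37, 39, 41, 43, 45, 47, 49, 51, 53, 55, 59, 61, 63, 65, 67, 69, 71, 73, 75}


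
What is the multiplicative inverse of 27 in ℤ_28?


Use the extended Euclidean algorithm to write 1 = 27·s + 28·t; then s mod 28 is the inverse.
Euclidean algorithm:
  27 = 0·28 + 27
  28 = 1·27 + 1
  27 = 27·1 + 0
gcd(27,28) = 1
Back-substitution gives: 27·(-1) + 28·(1) = 1
So 27⁻¹ ≡ -1 ≡ 27 (mod 28)
Check: 27 × 27 = 729 ≡ 1 (mod 28) ✓

27⁻¹ ≡ 27 (mod 28)


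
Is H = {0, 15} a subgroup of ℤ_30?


Subgroup test for H = {0, 15} in (ℤ_30, +):
(1) 0 ∈ H? Yes
(2) Closure: for all a,b ∈ H, (a+b) mod 30 ∈ H? Yes
(3) Inverses: for all a ∈ H, -a mod 30 ∈ H? Yes

Yes, H is a subgroup of ℤ_30


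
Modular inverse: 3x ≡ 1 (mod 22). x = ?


Use the extended Euclidean algorithm to write 1 = 3·s + 22·t; then s mod 22 is the inverse.
Euclidean algorithm:
  3 = 0·22 + 3
  22 = 7·3 + 1
  3 = 3·1 + 0
gcd(3,22) = 1
Back-substitution gives: 3·(-7) + 22·(1) = 1
So 3⁻¹ ≡ -7 ≡ 15 (mod 22)
Check: 3 × 15 = 45 ≡ 1 (mod 22) ✓

3⁻¹ ≡ 15 (mod 22)


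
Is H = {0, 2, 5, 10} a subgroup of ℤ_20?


Subgroup test for H = {0, 2, 5, 10} in (ℤ_20, +):
(1) 0 ∈ H? Yes
(2) Closure: for all a,b ∈ H, (a+b) mod 20 ∈ H? No  [counterexample: 2 + 2 = 4 ∉ H]
(3) Inverses: for all a ∈ H, -a mod 20 ∈ H? No

No, H is not a subgroup of ℤ_20


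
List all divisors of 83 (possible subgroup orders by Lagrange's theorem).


Lagrange's theorem: |H| divides |G|
|G| = 83
Divisors of 83: 1, 83

Possible subgroup orders: {1, 83}


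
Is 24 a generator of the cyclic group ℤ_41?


g generates ℤ_n iff gcd(g, n) = 1
gcd(24, 41) = 1
Since gcd = 1, 24 is a generator.

Yes, 24 generates ℤ_41


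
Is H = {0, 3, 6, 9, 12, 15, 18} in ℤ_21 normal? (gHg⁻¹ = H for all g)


H = {0, 3, 6, 9, 12, 15, 18} in ℤ_21
ℤ_21 is abelian; every subgroup of an abelian group is normal

Yes, normal subgroup


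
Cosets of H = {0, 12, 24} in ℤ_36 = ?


H = {0, 12, 24}, |H| = 3
Number of cosets = |G|/|H| = 36/3 = 12
0 + H = {0, 12, 24}
1 + H = {1, 13, 25}
2 + H = {2, 14, 26}
3 + H = {3, 15, 27}
4 + H = {4, 16, 28}
5 + H = {5, 17, 29}
6 + H = {6, 18, 30}
7 + H = {7, 19, 31}
8 + H = {8, 20, 32}
9 + H = {9, 21, 33}
10 + H = {10, 22, 34}
11 + H = {11, 23, 35}

Cosets: 0+H={0,12,24}; 1+H={1,13,25}; 2+H={2,14,26}; 3+H={3,15,27}; 4+H={4,16,28}; 5+H={5,17,29}; 6+H={6,18,30}; 7+H={7,19,31}; 8+H={8,20,32}; 9+H={9,21,33}; 10+H={10,22,34}; 11+H={11,23,35}


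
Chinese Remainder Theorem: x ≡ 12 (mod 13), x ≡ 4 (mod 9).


m₁ = 13, m₂ = 9, gcd = 1, so CRT applies. M = m₁·m₂ = 117
Let M₁ = M/m₁ = 9, M₂ = M/m₂ = 13
Find y₁ ≡ M₁⁻¹ (mod m₁): 9⁻¹ ≡ 3 (mod 13)
Find y₂ ≡ M₂⁻¹ (mod m₂): 13⁻¹ ≡ 7 (mod 9)
x = a₁·M₁·y₁ + a₂·M₂·y₂ = 12·9·3 + 4·13·7 = 688
Reduce mod 117: x ≡ 103
Check: 103 mod 13 = 12 ✓, 103 mod 9 = 4 ✓

x ≡ 103 (mod 117)


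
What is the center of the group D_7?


Z(G) = {g ∈ G | gx = xg for all x ∈ G}
For odd n, Z(D_n) = {e}: no nontrivial rotation commutes with all reflections

Z(D_7) = {e}


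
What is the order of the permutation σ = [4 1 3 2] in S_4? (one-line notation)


Cycle decomposition: (1 4 2)
Cycle lengths: 3
Order = lcm(3) = 3

ord(σ) = 3


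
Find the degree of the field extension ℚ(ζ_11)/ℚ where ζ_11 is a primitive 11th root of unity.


[ℚ(ζ_n):ℚ] = deg Φ_n(x) = φ(n). Here φ(11) = 10

[ℚ(ζ_11)/ℚ where ζ_11 is a primitive 11th root of unity] = 10


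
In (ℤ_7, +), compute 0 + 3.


Operation: addition mod 7
0 + 3 = (a + b) mod 7 with a = 0, b = 3

0 + 3 = 3


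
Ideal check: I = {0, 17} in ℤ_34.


Check ideal conditions for I = {0, 17} in ℤ_34:
(1) I is an additive subgroup? Yes
(2) For r ∈ ℤ_34 and a ∈ I: r·a ∈ I? Yes

Yes, I is an ideal of ℤ_34


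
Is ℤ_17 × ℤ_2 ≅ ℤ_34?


Comparing ℤ_17 × ℤ_2 and ℤ_34:
gcd(17,2) = 1, so ℤ_17 × ℤ_2 ≅ ℤ_34 (CRT)

Yes, ℤ_17 × ℤ_2 ≅ ℤ_34


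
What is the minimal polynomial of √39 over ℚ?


√39 satisfies x² - 39 = 0, irreducible over ℚ since 39 is squarefree

Minimal polynomial: x² - 39


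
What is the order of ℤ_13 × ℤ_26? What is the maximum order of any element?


|ℤ_13 × ℤ_26| = 13 × 26 = 338
Max element order = lcm(13,26) = 26
Cyclic? No (gcd=13)

|ℤ_13×ℤ_26| = 338, max element order = 26


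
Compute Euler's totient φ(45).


Factor n: 45 = 3^2 × 5
φ(n) = n · ∏(1 - 1/p) over distinct primes p | n
φ(45) = 45 · (1 - 1/3) · (1 - 1/5) = 24

φ(45) = 24


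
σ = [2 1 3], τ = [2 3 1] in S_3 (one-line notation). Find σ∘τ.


σ∘τ: apply τ first, then σ
1 →τ 2 →σ 1
2 →τ 3 →σ 3
3 →τ 1 →σ 2

σ∘τ = [1 3 2]


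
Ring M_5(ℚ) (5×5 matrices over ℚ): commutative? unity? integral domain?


Matrix multiplication is non-commutative for n ≥ 2; the identity matrix I is the unity; singular matrices give zero divisors, so not an integral domain
Commutative: No
Integral domain: No
Has unity: Yes

M_5(ℚ) (5×5 matrices over ℚ): Commutative=No, Unity=Yes


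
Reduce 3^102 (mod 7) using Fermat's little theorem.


Fermat's little theorem: if p is prime and gcd(a,p)=1, then a^(p-1) ≡ 1 (mod p)
p = 7 is prime, gcd(3,7) = 1
Reduce exponent: 102 mod 6 = 0
So 3^102 ≡ 3^0 (mod 7)
3^0 = 1

3^102 ≡ 1 (mod 7)


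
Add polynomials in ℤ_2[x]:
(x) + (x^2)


Add coefficients mod 2:
x^0: 0 + 0 = 0 (mod 2)
x^1: 1 + 0 = 1 (mod 2)
x^2: 0 + 1 = 1 (mod 2)
Result: x + x^2

f + g = x + x^2


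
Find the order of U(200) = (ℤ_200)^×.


U(n) is the group of units mod n; |U(n)| = φ(n)
|U(200)| = φ(200) = 80

|U(200) = (ℤ_200)^×| = 80


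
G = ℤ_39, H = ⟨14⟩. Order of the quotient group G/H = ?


|⟨14⟩| = n / gcd(14, 39) = 39 / 1 = 39
H is normal (ℤ_39 is abelian).
|G/H| = |G| / |H| = 39 / 39 = 1

|G/H| = 1


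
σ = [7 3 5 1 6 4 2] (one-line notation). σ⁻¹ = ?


To find σ⁻¹, swap domain and range:
σ(1) = 7 → σ⁻¹(7) = 1
σ(2) = 3 → σ⁻¹(3) = 2
σ(3) = 5 → σ⁻¹(5) = 3
σ(4) = 1 → σ⁻¹(1) = 4
σ(5) = 6 → σ⁻¹(6) = 5
σ(6) = 4 → σ⁻¹(4) = 6
σ(7) = 2 → σ⁻¹(2) = 7

σ⁻¹ = [4 7 2 6 3 5 1]


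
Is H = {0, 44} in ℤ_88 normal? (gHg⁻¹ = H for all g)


H = {0, 44} in ℤ_88
ℤ_88 is abelian; every subgroup of an abelian group is normal

Yes, normal subgroup


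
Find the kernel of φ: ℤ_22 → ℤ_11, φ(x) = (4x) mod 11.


Kernel = preimage of identity
ker(φ) = {x ∈ ℤ_22 : 4x ≡ 0 (mod 11)}. Since 11 | 22, φ is well-defined. The kernel is the cyclic subgroup ⟨11⟩ of ℤ_22 (order 2), i.e. {0, 11}

ker(φ) = {0, 11}


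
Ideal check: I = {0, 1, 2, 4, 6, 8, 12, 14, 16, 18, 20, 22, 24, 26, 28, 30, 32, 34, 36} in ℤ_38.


Check ideal conditions for I = {0, 1, 2, 4, 6, 8, 12, 14, 16, 18, 20, 22, 24, 26, 28, 30, 32, 34, 36} in ℤ_38:
(1) I is an additive subgroup? No
(2) For r ∈ ℤ_38 and a ∈ I: r·a ∈ I? No  [counterexample: r=2, a=24, r·a mod 38 = 10 ∉ I]

No, I is not an ideal of ℤ_38


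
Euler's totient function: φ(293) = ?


Factor n: 293 = 293
φ(n) = n · ∏(1 - 1/p) over distinct primes p | n
φ(293) = 293 · (1 - 1/293) = 292

φ(293) = 292


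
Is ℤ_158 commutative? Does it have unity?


ℤ_158 is a commutative ring with unity 1; 158 = 2×79 is composite, so 2·79 ≡ 0 gives zero divisors (not an integral domain)
Commutative: Yes
Integral domain: No
Has unity: Yes

ℤ_158: Commutative=Yes, Unity=Yes


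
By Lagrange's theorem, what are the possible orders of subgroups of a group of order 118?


Lagrange's theorem: |H| divides |G|
|G| = 118
Divisors of 118: 1, 2, 59, 118

Possible subgroup orders: {1, 2, 59, 118}


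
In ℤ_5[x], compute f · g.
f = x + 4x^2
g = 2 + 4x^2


Expand and collect like terms; reduce coefficients mod 5:
x^0: 0·2 = 0 ≡ 0 (mod 5)
x^1: 0·0 + 1·2 = 2 ≡ 2 (mod 5)
x^2: 0·4 + 1·0 + 4·2 = 8 ≡ 3 (mod 5)
x^3: 1·4 + 4·0 = 4 ≡ 4 (mod 5)
x^4: 4·4 = 16 ≡ 1 (mod 5)
Result: 2x + 3x^2 + 4x^3 + x^4

f · g = 2x + 3x^2 + 4x^3 + x^4


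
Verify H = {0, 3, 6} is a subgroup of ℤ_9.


Subgroup test for H = {0, 3, 6} in (ℤ_9, +):
(1) 0 ∈ H? Yes
(2) Closure: for all a,b ∈ H, (a+b) mod 9 ∈ H? Yes
(3) Inverses: for all a ∈ H, -a mod 9 ∈ H? Yes

Yes, H is a subgroup of ℤ_9


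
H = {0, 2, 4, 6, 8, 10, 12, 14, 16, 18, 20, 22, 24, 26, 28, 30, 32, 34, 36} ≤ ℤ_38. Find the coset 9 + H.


9 + H = {9 + h (mod 38) : h ∈ H}
9+0=9, 9+2=11, 9+4=13, 9+6=15, 9+8=17, 9+10=19, 9+12=21, 9+14=23, 9+16=25, 9+18=27, 9+20=29, 9+22=31, 9+24=33, 9+26=35, 9+28=37, 9+30=1, 9+32=3, 9+34=5, 9+36=7
9 + H = {1, 3, 5, 7, 9, 11, 13, 15, 17, 19, 21, 23, 25, 27, 29, 31, 33, 35, 37} = 1 + H

9 + H = {1, 3, 5, 7, 9, 11, 13, 15, 17, 19, 21, 23, 25, 27, 29, 31, 33, 35, 37}


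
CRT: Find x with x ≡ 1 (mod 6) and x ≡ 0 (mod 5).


m₁ = 6, m₂ = 5, gcd = 1, so CRT applies. M = m₁·m₂ = 30
Let M₁ = M/m₁ = 5, M₂ = M/m₂ = 6
Find y₁ ≡ M₁⁻¹ (mod m₁): 5⁻¹ ≡ 5 (mod 6)
Find y₂ ≡ M₂⁻¹ (mod m₂): 6⁻¹ ≡ 1 (mod 5)
x = a₁·M₁·y₁ + a₂·M₂·y₂ = 1·5·5 + 0·6·1 = 25
Reduce mod 30: x ≡ 25
Check: 25 mod 6 = 1 ✓, 25 mod 5 = 0 ✓

x ≡ 25 (mod 30)


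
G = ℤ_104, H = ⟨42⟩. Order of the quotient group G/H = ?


|⟨42⟩| = n / gcd(42, 104) = 104 / 2 = 52
H is normal (ℤ_104 is abelian).
|G/H| = |G| / |H| = 104 / 52 = 2

|G/H| = 2


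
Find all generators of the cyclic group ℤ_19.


g generates ℤ_n iff gcd(g,n) = 1
Prime factors of 19: 19
Generators are g ∈ {1,...,18} not divisible by any of these primes.
Generators: {1, 2, 3, 4, 5, 6, 7, 8, 9, 10, 11, 12, 13, 14, 15, 16, 17, 18}
Number of generators = φ(19) = 18

Generators of ℤ_19 = {1, 2, 3, 4, 5, 6, 7, 8, 9, 10, 11, 12, 13, 14, 15, 16, 17, 18}


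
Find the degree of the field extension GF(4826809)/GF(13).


GF(4826809) = GF(13^6), so the extension degree is 6

[GF(4826809)/GF(13)] = 6


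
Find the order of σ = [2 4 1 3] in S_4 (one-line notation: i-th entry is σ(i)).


Cycle decomposition: (1 2 4 3)
Cycle lengths: 4
Order = lcm(4) = 4

ord(σ) = 4


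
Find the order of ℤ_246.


ℤ_n has n elements.

|ℤ_246| = 246


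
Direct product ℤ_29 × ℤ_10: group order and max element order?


|ℤ_29 × ℤ_10| = 29 × 10 = 290
Max element order = lcm(29,10) = 290
Cyclic? Yes (gcd=1)

|ℤ_29×ℤ_10| = 290, max element order = 290


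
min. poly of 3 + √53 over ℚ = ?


Let α = 3 + √53. Then α - 3 = √53, so (α - 3)² = 53, giving α² - 6α - 44 = 0. Degree 2 and α ∉ ℚ, so this is the minimal polynomial.

Minimal polynomial: x² - 6x - 44


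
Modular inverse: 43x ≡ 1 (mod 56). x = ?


Use the extended Euclidean algorithm to write 1 = 43·s + 56·t; then s mod 56 is the inverse.
Euclidean algorithm:
  43 = 0·56 + 43
  56 = 1·43 + 13
  43 = 3·13 + 4
  13 = 3·4 + 1
  4 = 4·1 + 0
gcd(43,56) = 1
Back-substitution gives: 43·(-13) + 56·(10) = 1
So 43⁻¹ ≡ -13 ≡ 43 (mod 56)
Check: 43 × 43 = 1849 ≡ 1 (mod 56) ✓

43⁻¹ ≡ 43 (mod 56)


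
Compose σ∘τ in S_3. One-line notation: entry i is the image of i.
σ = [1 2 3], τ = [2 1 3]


σ∘τ: apply τ first, then σ
1 →τ 2 →σ 2
2 →τ 1 →σ 1
3 →τ 3 →σ 3

σ∘τ = [2 1 3]


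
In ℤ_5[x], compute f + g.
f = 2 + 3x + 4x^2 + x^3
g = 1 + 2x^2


Add coefficients mod 5:
x^0: 2 + 1 = 3 (mod 5)
x^1: 3 + 0 = 3 (mod 5)
x^2: 4 + 2 = 1 (mod 5)
x^3: 1 + 0 = 1 (mod 5)
Result: 3 + 3x + x^2 + x^3

f + g = 3 + 3x + x^2 + x^3


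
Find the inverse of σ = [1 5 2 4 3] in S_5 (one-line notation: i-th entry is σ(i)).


To find σ⁻¹, swap domain and range:
σ(1) = 1 → σ⁻¹(1) = 1
σ(2) = 5 → σ⁻¹(5) = 2
σ(3) = 2 → σ⁻¹(2) = 3
σ(4) = 4 → σ⁻¹(4) = 4
σ(5) = 3 → σ⁻¹(3) = 5

σ⁻¹ = [1 3 5 4 2]


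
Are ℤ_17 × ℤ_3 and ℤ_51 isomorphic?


Comparing ℤ_17 × ℤ_3 and ℤ_51:
gcd(17,3) = 1, so ℤ_17 × ℤ_3 ≅ ℤ_51 (CRT)

Yes, ℤ_17 × ℤ_3 ≅ ℤ_51


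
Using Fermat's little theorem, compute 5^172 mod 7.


Fermat's little theorem: if p is prime and gcd(a,p)=1, then a^(p-1) ≡ 1 (mod p)
p = 7 is prime, gcd(5,7) = 1
Reduce exponent: 172 mod 6 = 4
So 5^172 ≡ 5^4 (mod 7)
5^4 mod 7 = 2

5^172 ≡ 2 (mod 7)


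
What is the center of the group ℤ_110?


Z(G) = {g ∈ G | gx = xg for all x ∈ G}
ℤ_110 is abelian, so Z(G) = G

Z(ℤ_110) = ℤ_110


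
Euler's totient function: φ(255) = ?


Factor n: 255 = 3 × 5 × 17
φ(n) = n · ∏(1 - 1/p) over distinct primes p | n
φ(255) = 255 · (1 - 1/3) · (1 - 1/5) · (1 - 1/17) = 128

φ(255) = 128


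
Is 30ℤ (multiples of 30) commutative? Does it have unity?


30ℤ is a commutative ring under +,× but has no multiplicative identity (1 ∉ 30ℤ); it has no zero divisors, but without unity it is not an integral domain
Commutative: Yes
Integral domain: No
Has unity: No

30ℤ (multiples of 30): Commutative=Yes, Unity=No


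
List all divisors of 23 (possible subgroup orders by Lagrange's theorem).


Lagrange's theorem: |H| divides |G|
|G| = 23
Divisors of 23: 1, 23

Possible subgroup orders: {1, 23}


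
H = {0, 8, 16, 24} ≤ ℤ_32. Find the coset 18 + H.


18 + H = {18 + h (mod 32) : h ∈ H}
18+0=18, 18+8=26, 18+16=2, 18+24=10
18 + H = {2, 10, 18, 26} = 2 + H

18 + H = {2, 10, 18, 26}


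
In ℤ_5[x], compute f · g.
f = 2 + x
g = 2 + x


Expand and collect like terms; reduce coefficients mod 5:
x^0: 2·2 = 4 ≡ 4 (mod 5)
x^1: 2·1 + 1·2 = 4 ≡ 4 (mod 5)
x^2: 1·1 = 1 ≡ 1 (mod 5)
Result: 4 + 4x + x^2

f · g = 4 + 4x + x^2


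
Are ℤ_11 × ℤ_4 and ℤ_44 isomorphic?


Comparing ℤ_11 × ℤ_4 and ℤ_44:
gcd(11,4) = 1, so ℤ_11 × ℤ_4 ≅ ℤ_44 (CRT)

Yes, ℤ_11 × ℤ_4 ≅ ℤ_44


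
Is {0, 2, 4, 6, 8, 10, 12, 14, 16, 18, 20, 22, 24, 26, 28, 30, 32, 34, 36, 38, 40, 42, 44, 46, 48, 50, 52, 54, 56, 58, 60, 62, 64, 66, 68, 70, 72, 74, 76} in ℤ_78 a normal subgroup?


H = {0, 2, 4, 6, 8, 10, 12, 14, 16, 18, 20, 22, 24, 26, 28, 30, 32, 34, 36, 38, 40, 42, 44, 46, 48, 50, 52, 54, 56, 58, 60, 62, 64, 66, 68, 70, 72, 74, 76} in ℤ_78
ℤ_78 is abelian; every subgroup of an abelian group is normal

Yes, normal subgroup


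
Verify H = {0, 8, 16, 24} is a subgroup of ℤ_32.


Subgroup test for H = {0, 8, 16, 24} in (ℤ_32, +):
(1) 0 ∈ H? Yes
(2) Closure: for all a,b ∈ H, (a+b) mod 32 ∈ H? Yes
(3) Inverses: for all a ∈ H, -a mod 32 ∈ H? Yes

Yes, H is a subgroup of ℤ_32


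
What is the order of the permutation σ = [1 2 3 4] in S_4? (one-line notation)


Cycle decomposition: identity (all elements fixed)
Order = 1 (identity has order 1)

ord(σ) = 1


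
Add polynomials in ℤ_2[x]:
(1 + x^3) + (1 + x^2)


Add coefficients mod 2:
x^0: 1 + 1 = 0 (mod 2)
x^1: 0 + 0 = 0 (mod 2)
x^2: 0 + 1 = 1 (mod 2)
x^3: 1 + 0 = 1 (mod 2)
Result: x^2 + x^3

f + g = x^2 + x^3


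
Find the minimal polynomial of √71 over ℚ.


√71 satisfies x² - 71 = 0, irreducible over ℚ since 71 is squarefree

Minimal polynomial: x² - 71


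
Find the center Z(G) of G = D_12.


Z(G) = {g ∈ G | gx = xg for all x ∈ G}
For even n, Z(D_n) = {e, r^(n/2)}: the 180° rotation r^6 commutes with every reflection and rotation

Z(D_12) = {e, r^6}


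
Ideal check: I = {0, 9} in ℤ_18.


Check ideal conditions for I = {0, 9} in ℤ_18:
(1) I is an additive subgroup? Yes
(2) For r ∈ ℤ_18 and a ∈ I: r·a ∈ I? Yes

Yes, I is an ideal of ℤ_18


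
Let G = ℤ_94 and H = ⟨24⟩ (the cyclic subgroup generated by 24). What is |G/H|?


|⟨24⟩| = n / gcd(24, 94) = 94 / 2 = 47
H is normal (ℤ_94 is abelian).
|G/H| = |G| / |H| = 94 / 47 = 2

|G/H| = 2


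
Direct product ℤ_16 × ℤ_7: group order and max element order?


|ℤ_16 × ℤ_7| = 16 × 7 = 112
Max element order = lcm(16,7) = 112
Cyclic? Yes (gcd=1)

|ℤ_16×ℤ_7| = 112, max element order = 112


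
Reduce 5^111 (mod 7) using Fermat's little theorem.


Fermat's little theorem: if p is prime and gcd(a,p)=1, then a^(p-1) ≡ 1 (mod p)
p = 7 is prime, gcd(5,7) = 1
Reduce exponent: 111 mod 6 = 3
So 5^111 ≡ 5^3 (mod 7)
5^3 mod 7 = 6

5^111 ≡ 6 (mod 7)


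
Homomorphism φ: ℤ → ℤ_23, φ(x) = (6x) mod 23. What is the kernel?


Kernel = preimage of identity
ker(φ) = {x ∈ ℤ : 6x ≡ 0 (mod 23)}. gcd(6,23) = 1, so 6x ≡ 0 (mod 23) ⟺ x ≡ 0 (mod 23/1 = 23). Hence ker(φ) = 23ℤ

ker(φ) = 23ℤ


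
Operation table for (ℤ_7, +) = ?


Elements: {0, 1, 2, 3, 4, 5, 6}
Operation: addition mod 7
Entry (a, b) = (a + b) mod 7

Cayley table:
  | 0 | 1 | 2 | 3 | 4 | 5 | 6
0 | 0 | 1 | 2 | 3 | 4 | 5 | 6
1 | 1 | 2 | 3 | 4 | 5 | 6 | 0
2 | 2 | 3 | 4 | 5 | 6 | 0 | 1
3 | 3 | 4 | 5 | 6 | 0 | 1 | 2
4 | 4 | 5 | 6 | 0 | 1 | 2 | 3
5 | 5 | 6 | 0 | 1 | 2 | 3 | 4
6 | 6 | 0 | 1 | 2 | 3 | 4 | 5


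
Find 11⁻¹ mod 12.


Use the extended Euclidean algorithm to write 1 = 11·s + 12·t; then s mod 12 is the inverse.
Euclidean algorithm:
  11 = 0·12 + 11
  12 = 1·11 + 1
  11 = 11·1 + 0
gcd(11,12) = 1
Back-substitution gives: 11·(-1) + 12·(1) = 1
So 11⁻¹ ≡ -1 ≡ 11 (mod 12)
Check: 11 × 11 = 121 ≡ 1 (mod 12) ✓

11⁻¹ ≡ 11 (mod 12)


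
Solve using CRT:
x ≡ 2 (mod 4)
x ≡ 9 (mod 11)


m₁ = 4, m₂ = 11, gcd = 1, so CRT applies. M = m₁·m₂ = 44
Let M₁ = M/m₁ = 11, M₂ = M/m₂ = 4
Find y₁ ≡ M₁⁻¹ (mod m₁): 11⁻¹ ≡ 3 (mod 4)
Find y₂ ≡ M₂⁻¹ (mod m₂): 4⁻¹ ≡ 3 (mod 11)
x = a₁·M₁·y₁ + a₂·M₂·y₂ = 2·11·3 + 9·4·3 = 174
Reduce mod 44: x ≡ 42
Check: 42 mod 4 = 2 ✓, 42 mod 11 = 9 ✓

x ≡ 42 (mod 44)


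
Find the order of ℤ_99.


ℤ_n has n elements.

|ℤ_99| = 99


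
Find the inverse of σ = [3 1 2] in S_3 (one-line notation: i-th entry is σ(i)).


To find σ⁻¹, swap domain and range:
σ(1) = 3 → σ⁻¹(3) = 1
σ(2) = 1 → σ⁻¹(1) = 2
σ(3) = 2 → σ⁻¹(2) = 3

σ⁻¹ = [2 3 1]


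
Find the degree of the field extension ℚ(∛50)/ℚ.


∛50 has minimal polynomial x³ - 50 (irreducible over ℚ since 50 is not a perfect cube)

[ℚ(∛50)/ℚ] = 3


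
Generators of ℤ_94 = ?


g generates ℤ_n iff gcd(g,n) = 1
Prime factors of 94: 2, 47
Generators are g ∈ {1,...,93} not divisible by any of these primes.
Generators: {1, 3, 5, 7, 9, 11, 13, 15, 17, 19, 21, 23, 25, 27, 29, 31, 33, 35, 37, 39, 41, 43, 45, 49, 51, 53, 55, 57, 59, 61, 63, 65, 67, 69, 71, 73, 75, 77, 79, 81, 83, 85, 87, 89, 91, 93}
Number of generators = φ(94) = 46

Generators of ℤ_94 = {1, 3, 5, 7, 9, 11, 13, 15, 17, 19, 21, 23, 25, 27, 29, 31, 33, 35, 37, 39, 41, 43, 45, 49, 51, 53, 55, 57, 59, 61, 63, 65, 67, 69, 71, 73, 75, 77, 79, 81, 83, 85, 87, 89, 91, 93}


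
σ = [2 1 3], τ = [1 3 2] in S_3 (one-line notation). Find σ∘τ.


σ∘τ: apply τ first, then σ
1 →τ 1 →σ 2
2 →τ 3 →σ 3
3 →τ 2 →σ 1

σ∘τ = [2 3 1]


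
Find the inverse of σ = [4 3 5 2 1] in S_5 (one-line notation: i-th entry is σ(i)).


To find σ⁻¹, swap domain and range:
σ(1) = 4 → σ⁻¹(4) = 1
σ(2) = 3 → σ⁻¹(3) = 2
σ(3) = 5 → σ⁻¹(5) = 3
σ(4) = 2 → σ⁻¹(2) = 4
σ(5) = 1 → σ⁻¹(1) = 5

σ⁻¹ = [5 4 2 1 3]


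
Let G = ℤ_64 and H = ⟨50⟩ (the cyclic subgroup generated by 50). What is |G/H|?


|⟨50⟩| = n / gcd(50, 64) = 64 / 2 = 32
H is normal (ℤ_64 is abelian).
|G/H| = |G| / |H| = 64 / 32 = 2

|G/H| = 2


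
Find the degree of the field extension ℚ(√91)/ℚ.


√91 has minimal polynomial x² - 91 (irreducible over ℚ since 91 is squarefree)

[ℚ(√91)/ℚ] = 2


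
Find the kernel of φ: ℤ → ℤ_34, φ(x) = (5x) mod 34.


Kernel = preimage of identity
ker(φ) = {x ∈ ℤ : 5x ≡ 0 (mod 34)}. gcd(5,34) = 1, so 5x ≡ 0 (mod 34) ⟺ x ≡ 0 (mod 34/1 = 34). Hence ker(φ) = 34ℤ

ker(φ) = 34ℤ


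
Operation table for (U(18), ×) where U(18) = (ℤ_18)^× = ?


Elements: {1, 5, 7, 11, 13, 17}
Operation: multiplication mod 18
Entry (a, b) = (a × b) mod 18

Cayley table:
   |  1 |  5 |  7 | 11 | 13 | 17
 1 |  1 |  5 |  7 | 11 | 13 | 17
 5 |  5 |  7 | 17 |  1 | 11 | 13
 7 |  7 | 17 | 13 |  5 |  1 | 11
11 | 11 |  1 |  5 | 13 | 17 |  7
13 | 13 | 11 |  1 | 17 |  7 |  5
17 | 17 | 13 | 11 |  7 |  5 |  1


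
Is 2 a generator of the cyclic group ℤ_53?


g generates ℤ_n iff gcd(g, n) = 1
gcd(2, 53) = 1
Since gcd = 1, 2 is a generator.

Yes, 2 generates ℤ_53


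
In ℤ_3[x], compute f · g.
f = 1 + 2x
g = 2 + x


Expand and collect like terms; reduce coefficients mod 3:
x^0: 1·2 = 2 ≡ 2 (mod 3)
x^1: 1·1 + 2·2 = 5 ≡ 2 (mod 3)
x^2: 2·1 = 2 ≡ 2 (mod 3)
Result: 2 + 2x + 2x^2

f · g = 2 + 2x + 2x^2


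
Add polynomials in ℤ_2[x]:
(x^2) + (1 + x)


Add coefficients mod 2:
x^0: 0 + 1 = 1 (mod 2)
x^1: 0 + 1 = 1 (mod 2)
x^2: 1 + 0 = 1 (mod 2)
Result: 1 + x + x^2

f + g = 1 + x + x^2


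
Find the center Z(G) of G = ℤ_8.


Z(G) = {g ∈ G | gx = xg for all x ∈ G}
ℤ_8 is abelian, so Z(G) = G

Z(ℤ_8) = ℤ_8


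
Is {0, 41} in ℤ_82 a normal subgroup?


H = {0, 41} in ℤ_82
ℤ_82 is abelian; every subgroup of an abelian group is normal

Yes, normal subgroup


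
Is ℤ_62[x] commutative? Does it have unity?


ℤ_62 has zero divisors (2·31 ≡ 0), and these lift to constant zero divisors in ℤ_62[x]; so not an integral domain
Commutative: Yes
Integral domain: No
Has unity: Yes

ℤ_62[x]: Commutative=Yes, Unity=Yes


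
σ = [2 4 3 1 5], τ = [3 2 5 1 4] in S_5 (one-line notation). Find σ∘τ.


σ∘τ: apply τ first, then σ
1 →τ 3 →σ 3
2 →τ 2 →σ 4
3 →τ 5 →σ 5
4 →τ 1 →σ 2
5 →τ 4 →σ 1

σ∘τ = [3 4 5 2 1]


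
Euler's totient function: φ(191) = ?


Factor n: 191 = 191
φ(n) = n · ∏(1 - 1/p) over distinct primes p | n
φ(191) = 191 · (1 - 1/191) = 190

φ(191) = 190


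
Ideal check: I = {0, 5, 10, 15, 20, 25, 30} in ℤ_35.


Check ideal conditions for I = {0, 5, 10, 15, 20, 25, 30} in ℤ_35:
(1) I is an additive subgroup? Yes
(2) For r ∈ ℤ_35 and a ∈ I: r·a ∈ I? Yes

Yes, I is an ideal of ℤ_35


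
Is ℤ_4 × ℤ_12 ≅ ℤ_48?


Comparing ℤ_4 × ℤ_12 and ℤ_48:
gcd(4,12) = 4 ≠ 1. Max element order in ℤ_4×ℤ_12 is lcm(4,12) = 12 < 48, so it has no element of order 48

No, ℤ_4 × ℤ_12 ≇ ℤ_48


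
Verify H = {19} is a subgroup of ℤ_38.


Subgroup test for H = {19} in (ℤ_38, +):
(1) 0 ∈ H? No
(2) Closure: for all a,b ∈ H, (a+b) mod 38 ∈ H? No  [counterexample: 19 + 19 = 0 ∉ H]
(3) Inverses: for all a ∈ H, -a mod 38 ∈ H? Yes

No, H is not a subgroup of ℤ_38


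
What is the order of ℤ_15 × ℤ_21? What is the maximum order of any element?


|ℤ_15 × ℤ_21| = 15 × 21 = 315
Max element order = lcm(15,21) = 105
Cyclic? No (gcd=3)

|ℤ_15×ℤ_21| = 315, max element order = 105


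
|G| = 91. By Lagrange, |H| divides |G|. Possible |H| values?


Lagrange's theorem: |H| divides |G|
|G| = 91
Divisors of 91: 1, 7, 13, 91

Possible subgroup orders: {1, 7, 13, 91}


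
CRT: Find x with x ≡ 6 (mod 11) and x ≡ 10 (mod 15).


m₁ = 11, m₂ = 15, gcd = 1, so CRT applies. M = m₁·m₂ = 165
Let M₁ = M/m₁ = 15, M₂ = M/m₂ = 11
Find y₁ ≡ M₁⁻¹ (mod m₁): 15⁻¹ ≡ 3 (mod 11)
Find y₂ ≡ M₂⁻¹ (mod m₂): 11⁻¹ ≡ 11 (mod 15)
x = a₁·M₁·y₁ + a₂·M₂·y₂ = 6·15·3 + 10·11·11 = 1480
Reduce mod 165: x ≡ 160
Check: 160 mod 11 = 6 ✓, 160 mod 15 = 10 ✓

x ≡ 160 (mod 165)


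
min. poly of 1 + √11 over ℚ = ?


Let α = 1 + √11. Then α - 1 = √11, so (α - 1)² = 11, giving α² - 2α - 10 = 0. Degree 2 and α ∉ ℚ, so this is the minimal polynomial.

Minimal polynomial: x² - 2x - 10


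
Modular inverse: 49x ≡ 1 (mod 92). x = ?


Use the extended Euclidean algorithm to write 1 = 49·s + 92·t; then s mod 92 is the inverse.
Euclidean algorithm:
  49 = 0·92 + 49
  92 = 1·49 + 43
  49 = 1·43 + 6
  43 = 7·6 + 1
  6 = 6·1 + 0
gcd(49,92) = 1
Back-substitution gives: 49·(-15) + 92·(8) = 1
So 49⁻¹ ≡ -15 ≡ 77 (mod 92)
Check: 49 × 77 = 3773 ≡ 1 (mod 92) ✓

49⁻¹ ≡ 77 (mod 92)


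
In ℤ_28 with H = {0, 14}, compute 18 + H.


18 + H = {18 + h (mod 28) : h ∈ H}
18+0=18, 18+14=4
18 + H = {4, 18} = 4 + H

18 + H = {4, 18}


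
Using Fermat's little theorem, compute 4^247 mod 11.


Fermat's little theorem: if p is prime and gcd(a,p)=1, then a^(p-1) ≡ 1 (mod p)
p = 11 is prime, gcd(4,11) = 1
Reduce exponent: 247 mod 10 = 7
So 4^247 ≡ 4^7 (mod 11)
4^7 mod 11 = 5

4^247 ≡ 5 (mod 11)


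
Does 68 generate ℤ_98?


g generates ℤ_n iff gcd(g, n) = 1
gcd(68, 98) = 2
Since gcd = 2 ≠ 1, ⟨68⟩ has order 49 < 98, so 68 is not a generator.

No, 68 does not generate ℤ_98


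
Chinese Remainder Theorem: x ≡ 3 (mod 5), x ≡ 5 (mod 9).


m₁ = 5, m₂ = 9, gcd = 1, so CRT applies. M = m₁·m₂ = 45
Let M₁ = M/m₁ = 9, M₂ = M/m₂ = 5
Find y₁ ≡ M₁⁻¹ (mod m₁): 9⁻¹ ≡ 4 (mod 5)
Find y₂ ≡ M₂⁻¹ (mod m₂): 5⁻¹ ≡ 2 (mod 9)
x = a₁·M₁·y₁ + a₂·M₂·y₂ = 3·9·4 + 5·5·2 = 158
Reduce mod 45: x ≡ 23
Check: 23 mod 5 = 3 ✓, 23 mod 9 = 5 ✓

x ≡ 23 (mod 45)


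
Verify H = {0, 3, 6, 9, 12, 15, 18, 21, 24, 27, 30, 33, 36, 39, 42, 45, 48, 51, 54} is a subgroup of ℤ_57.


Subgroup test for H = {0, 3, 6, 9, 12, 15, 18, 21, 24, 27, 30, 33, 36, 39, 42, 45, 48, 51, 54} in (ℤ_57, +):
(1) 0 ∈ H? Yes
(2) Closure: for all a,b ∈ H, (a+b) mod 57 ∈ H? Yes
(3) Inverses: for all a ∈ H, -a mod 57 ∈ H? Yes

Yes, H is a subgroup of ℤ_57


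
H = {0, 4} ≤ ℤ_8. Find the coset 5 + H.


5 + H = {5 + h (mod 8) : h ∈ H}
5+0=5, 5+4=1
5 + H = {1, 5} = 1 + H

5 + H = {1, 5}


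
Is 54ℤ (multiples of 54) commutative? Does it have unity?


54ℤ is a commutative ring under +,× but has no multiplicative identity (1 ∉ 54ℤ); it has no zero divisors, but without unity it is not an integral domain
Commutative: Yes
Integral domain: No
Has unity: No

54ℤ (multiples of 54): Commutative=Yes, Unity=No


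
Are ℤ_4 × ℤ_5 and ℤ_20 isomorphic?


Comparing ℤ_4 × ℤ_5 and ℤ_20:
gcd(4,5) = 1, so ℤ_4 × ℤ_5 ≅ ℤ_20 (CRT)

Yes, ℤ_4 × ℤ_5 ≅ ℤ_20


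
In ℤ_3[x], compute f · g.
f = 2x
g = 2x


Expand and collect like terms; reduce coefficients mod 3:
x^0: 0·0 = 0 ≡ 0 (mod 3)
x^1: 0·2 + 2·0 = 0 ≡ 0 (mod 3)
x^2: 2·2 = 4 ≡ 1 (mod 3)
Result: x^2

f · g = x^2


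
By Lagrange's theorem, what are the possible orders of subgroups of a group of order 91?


Lagrange's theorem: |H| divides |G|
|G| = 91
Divisors of 91: 1, 7, 13, 91

Possible subgroup orders: {1, 7, 13, 91}


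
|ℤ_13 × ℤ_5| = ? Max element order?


|ℤ_13 × ℤ_5| = 13 × 5 = 65
Max element order = lcm(13,5) = 65
Cyclic? Yes (gcd=1)

|ℤ_13×ℤ_5| = 65, max element order = 65


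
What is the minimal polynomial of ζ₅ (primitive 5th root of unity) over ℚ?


ζ₅ is a root of Φ₅(x) = x⁴ + x³ + x² + x + 1, irreducible over ℚ

Minimal polynomial: x⁴ + x³ + x² + x + 1


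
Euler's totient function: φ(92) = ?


Factor n: 92 = 2^2 × 23
φ(n) = n · ∏(1 - 1/p) over distinct primes p | n
φ(92) = 92 · (1 - 1/2) · (1 - 1/23) = 44

φ(92) = 44


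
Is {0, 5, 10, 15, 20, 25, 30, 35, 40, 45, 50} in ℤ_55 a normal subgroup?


H = {0, 5, 10, 15, 20, 25, 30, 35, 40, 45, 50} in ℤ_55
ℤ_55 is abelian; every subgroup of an abelian group is normal

Yes, normal subgroup


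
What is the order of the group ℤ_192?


ℤ_n has n elements.

|ℤ_192| = 192


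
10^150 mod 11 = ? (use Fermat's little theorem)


Fermat's little theorem: if p is prime and gcd(a,p)=1, then a^(p-1) ≡ 1 (mod p)
p = 11 is prime, gcd(10,11) = 1
Reduce exponent: 150 mod 10 = 0
So 10^150 ≡ 10^0 (mod 11)
10^0 = 1

10^150 ≡ 1 (mod 11)


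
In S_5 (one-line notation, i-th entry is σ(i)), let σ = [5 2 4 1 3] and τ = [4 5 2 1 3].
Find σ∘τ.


σ∘τ: apply τ first, then σ
1 →τ 4 →σ 1
2 →τ 5 →σ 3
3 →τ 2 →σ 2
4 →τ 1 →σ 5
5 →τ 3 →σ 4

σ∘τ = [1 3 2 5 4]


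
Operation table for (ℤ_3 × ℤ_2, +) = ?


Elements: {(0,0), (0,1), (1,0), (1,1), (2,0), (2,1)}
Operation: componentwise addition mod (3, 2)
Entry (a, b) = ((a₁+b₁) mod 3, (a₂+b₂) mod 2)

Cayley table:
      | (0,0) | (0,1) | (1,0) | (1,1) | (2,0) | (2,1)
(0,0) | (0,0) | (0,1) | (1,0) | (1,1) | (2,0) | (2,1)
(0,1) | (0,1) | (0,0) | (1,1) | (1,0) | (2,1) | (2,0)
(1,0) | (1,0) | (1,1) | (2,0) | (2,1) | (0,0) | (0,1)
(1,1) | (1,1) | (1,0) | (2,1) | (2,0) | (0,1) | (0,0)
(2,0) | (2,0) | (2,1) | (0,0) | (0,1) | (1,0) | (1,1)
(2,1) | (2,1) | (2,0) | (0,1) | (0,0) | (1,1) | (1,0)


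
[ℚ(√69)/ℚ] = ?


√69 has minimal polynomial x² - 69 (irreducible over ℚ since 69 is squarefree)

[ℚ(√69)/ℚ] = 2


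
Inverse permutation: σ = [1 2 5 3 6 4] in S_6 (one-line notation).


To find σ⁻¹, swap domain and range:
σ(1) = 1 → σ⁻¹(1) = 1
σ(2) = 2 → σ⁻¹(2) = 2
σ(3) = 5 → σ⁻¹(5) = 3
σ(4) = 3 → σ⁻¹(3) = 4
σ(5) = 6 → σ⁻¹(6) = 5
σ(6) = 4 → σ⁻¹(4) = 6

σ⁻¹ = [1 2 4 6 3 5]


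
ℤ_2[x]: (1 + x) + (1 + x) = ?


Add coefficients mod 2:
x^0: 1 + 1 = 0 (mod 2)
x^1: 1 + 1 = 0 (mod 2)
Result: 0

f + g = 0


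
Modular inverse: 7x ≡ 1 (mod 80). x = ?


Use the extended Euclidean algorithm to write 1 = 7·s + 80·t; then s mod 80 is the inverse.
Euclidean algorithm:
  7 = 0·80 + 7
  80 = 11·7 + 3
  7 = 2·3 + 1
  3 = 3·1 + 0
gcd(7,80) = 1
Back-substitution gives: 7·(23) + 80·(-2) = 1
So 7⁻¹ ≡ 23 ≡ 23 (mod 80)
Check: 7 × 23 = 161 ≡ 1 (mod 80) ✓

7⁻¹ ≡ 23 (mod 80)


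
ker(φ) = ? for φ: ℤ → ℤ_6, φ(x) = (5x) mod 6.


Kernel = preimage of identity
ker(φ) = {x ∈ ℤ : 5x ≡ 0 (mod 6)}. gcd(5,6) = 1, so 5x ≡ 0 (mod 6) ⟺ x ≡ 0 (mod 6/1 = 6). Hence ker(φ) = 6ℤ

ker(φ) = 6ℤ


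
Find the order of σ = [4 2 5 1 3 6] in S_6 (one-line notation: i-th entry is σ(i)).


Cycle decomposition: (1 4) (3 5)
Cycle lengths: 2, 2
Order = lcm(2, 2) = 2

ord(σ) = 2


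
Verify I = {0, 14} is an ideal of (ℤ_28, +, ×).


Check ideal conditions for I = {0, 14} in ℤ_28:
(1) I is an additive subgroup? Yes
(2) For r ∈ ℤ_28 and a ∈ I: r·a ∈ I? Yes

Yes, I is an ideal of ℤ_28


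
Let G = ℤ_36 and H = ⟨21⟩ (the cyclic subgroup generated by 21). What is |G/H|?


|⟨21⟩| = n / gcd(21, 36) = 36 / 3 = 12
H is normal (ℤ_36 is abelian).
|G/H| = |G| / |H| = 36 / 12 = 3

|G/H| = 3


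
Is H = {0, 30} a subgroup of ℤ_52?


Subgroup test for H = {0, 30} in (ℤ_52, +):
(1) 0 ∈ H? Yes
(2) Closure: for all a,b ∈ H, (a+b) mod 52 ∈ H? No  [counterexample: 30 + 30 = 8 ∉ H]
(3) Inverses: for all a ∈ H, -a mod 52 ∈ H? No

No, H is not a subgroup of ℤ_52


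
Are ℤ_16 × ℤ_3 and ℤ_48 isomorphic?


Comparing ℤ_16 × ℤ_3 and ℤ_48:
gcd(16,3) = 1, so ℤ_16 × ℤ_3 ≅ ℤ_48 (CRT)

Yes, ℤ_16 × ℤ_3 ≅ ℤ_48


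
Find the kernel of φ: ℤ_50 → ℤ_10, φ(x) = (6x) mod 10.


Kernel = preimage of identity
ker(φ) = {x ∈ ℤ_50 : 6x ≡ 0 (mod 10)}. Since 10 | 50, φ is well-defined. The kernel is the cyclic subgroup ⟨5⟩ of ℤ_50 (order 10), i.e. {0, 5, 10, 15, 20, 25, 30, 35, 40, 45}

ker(φ) = {0, 5, 10, 15, 20, 25, 30, 35, 40, 45}


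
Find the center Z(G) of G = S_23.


Z(G) = {g ∈ G | gx = xg for all x ∈ G}
S_n is non-abelian for n ≥ 3; Z(S_23) is trivial

Z(S_23) = {e}


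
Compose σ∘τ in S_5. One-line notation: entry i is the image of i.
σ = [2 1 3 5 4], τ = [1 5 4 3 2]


σ∘τ: apply τ first, then σ
1 →τ 1 →σ 2
2 →τ 5 →σ 4
3 →τ 4 →σ 5
4 →τ 3 →σ 3
5 →τ 2 →σ 1

σ∘τ = [2 4 5 3 1]


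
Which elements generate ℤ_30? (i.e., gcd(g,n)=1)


g generates ℤ_n iff gcd(g,n) = 1
Prime factors of 30: 2, 3, 5
Generators are g ∈ {1,...,29} not divisible by any of these primes.
Generators: {1, 7, 11, 13, 17, 19, 23, 29}
Number of generators = φ(30) = 8

Generators of ℤ_30 = {1, 7, 11, 13, 17, 19, 23, 29}


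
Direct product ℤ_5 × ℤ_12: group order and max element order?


|ℤ_5 × ℤ_12| = 5 × 12 = 60
Max element order = lcm(5,12) = 60
Cyclic? Yes (gcd=1)

|ℤ_5×ℤ_12| = 60, max element order = 60


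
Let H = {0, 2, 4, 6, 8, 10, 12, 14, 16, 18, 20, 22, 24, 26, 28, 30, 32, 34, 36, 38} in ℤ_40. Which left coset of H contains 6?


6 + H = {6 + h (mod 40) : h ∈ H}
6+0=6, 6+2=8, 6+4=10, 6+6=12, 6+8=14, 6+10=16, 6+12=18, 6+14=20, 6+16=22, 6+18=24, 6+20=26, 6+22=28, 6+24=30, 6+26=32, 6+28=34, 6+30=36, 6+32=38, 6+34=0, 6+36=2, 6+38=4
6 + H = {0, 2, 4, 6, 8, 10, 12, 14, 16, 18, 20, 22, 24, 26, 28, 30, 32, 34, 36, 38} = 0 + H

6 + H = {0, 2, 4, 6, 8, 10, 12, 14, 16, 18, 20, 22, 24, 26, 28, 30, 32, 34, 36, 38}


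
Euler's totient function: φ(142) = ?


Factor n: 142 = 2 × 71
φ(n) = n · ∏(1 - 1/p) over distinct primes p | n
φ(142) = 142 · (1 - 1/2) · (1 - 1/71) = 70

φ(142) = 70


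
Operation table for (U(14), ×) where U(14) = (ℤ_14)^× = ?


Elements: {1, 3, 5, 9, 11, 13}
Operation: multiplication mod 14
Entry (a, b) = (a × b) mod 14

Cayley table:
   |  1 |  3 |  5 |  9 | 11 | 13
 1 |  1 |  3 |  5 |  9 | 11 | 13
 3 |  3 |  9 |  1 | 13 |  5 | 11
 5 |  5 |  1 | 11 |  3 | 13 |  9
 9 |  9 | 13 |  3 | 11 |  1 |  5
11 | 11 |  5 | 13 |  1 |  9 |  3
13 | 13 | 11 |  9 |  5 |  3 |  1


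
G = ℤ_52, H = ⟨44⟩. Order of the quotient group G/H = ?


|⟨44⟩| = n / gcd(44, 52) = 52 / 4 = 13
H is normal (ℤ_52 is abelian).
|G/H| = |G| / |H| = 52 / 13 = 4

|G/H| = 4


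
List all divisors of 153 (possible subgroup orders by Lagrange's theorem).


Lagrange's theorem: |H| divides |G|
|G| = 153
Divisors of 153: 1, 3, 9, 17, 51, 153

Possible subgroup orders: {1, 3, 9, 17, 51, 153}


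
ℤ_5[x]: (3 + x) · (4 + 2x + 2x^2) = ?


Expand and collect like terms; reduce coefficients mod 5:
x^0: 3·4 = 12 ≡ 2 (mod 5)
x^1: 3·2 + 1·4 = 10 ≡ 0 (mod 5)
x^2: 3·2 + 1·2 = 8 ≡ 3 (mod 5)
x^3: 1·2 = 2 ≡ 2 (mod 5)
Result: 2 + 3x^2 + 2x^3

f · g = 2 + 3x^2 + 2x^3


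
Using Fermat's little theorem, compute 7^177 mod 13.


Fermat's little theorem: if p is prime and gcd(a,p)=1, then a^(p-1) ≡ 1 (mod p)
p = 13 is prime, gcd(7,13) = 1
Reduce exponent: 177 mod 12 = 9
So 7^177 ≡ 7^9 (mod 13)
7^9 mod 13 = 8

7^177 ≡ 8 (mod 13)


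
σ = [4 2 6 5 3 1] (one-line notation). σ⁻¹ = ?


To find σ⁻¹, swap domain and range:
σ(1) = 4 → σ⁻¹(4) = 1
σ(2) = 2 → σ⁻¹(2) = 2
σ(3) = 6 → σ⁻¹(6) = 3
σ(4) = 5 → σ⁻¹(5) = 4
σ(5) = 3 → σ⁻¹(3) = 5
σ(6) = 1 → σ⁻¹(1) = 6

σ⁻¹ = [6 2 5 1 4 3]


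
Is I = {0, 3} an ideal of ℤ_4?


Check ideal conditions for I = {0, 3} in ℤ_4:
(1) I is an additive subgroup? No
(2) For r ∈ ℤ_4 and a ∈ I: r·a ∈ I? No  [counterexample: r=2, a=3, r·a mod 4 = 2 ∉ I]

No, I is not an ideal of ℤ_4


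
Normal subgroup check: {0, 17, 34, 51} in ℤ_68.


H = {0, 17, 34, 51} in ℤ_68
ℤ_68 is abelian; every subgroup of an abelian group is normal

Yes, normal subgroup


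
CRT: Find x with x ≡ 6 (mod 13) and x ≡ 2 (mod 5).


m₁ = 13, m₂ = 5, gcd = 1, so CRT applies. M = m₁·m₂ = 65
Let M₁ = M/m₁ = 5, M₂ = M/m₂ = 13
Find y₁ ≡ M₁⁻¹ (mod m₁): 5⁻¹ ≡ 8 (mod 13)
Find y₂ ≡ M₂⁻¹ (mod m₂): 13⁻¹ ≡ 2 (mod 5)
x = a₁·M₁·y₁ + a₂·M₂·y₂ = 6·5·8 + 2·13·2 = 292
Reduce mod 65: x ≡ 32
Check: 32 mod 13 = 6 ✓, 32 mod 5 = 2 ✓

x ≡ 32 (mod 65)


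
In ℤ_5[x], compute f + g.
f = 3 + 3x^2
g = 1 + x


Add coefficients mod 5:
x^0: 3 + 1 = 4 (mod 5)
x^1: 0 + 1 = 1 (mod 5)
x^2: 3 + 0 = 3 (mod 5)
Result: 4 + x + 3x^2

f + g = 4 + x + 3x^2


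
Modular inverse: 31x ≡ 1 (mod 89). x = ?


Use the extended Euclidean algorithm to write 1 = 31·s + 89·t; then s mod 89 is the inverse.
Euclidean algorithm:
  31 = 0·89 + 31
  89 = 2·31 + 27
  31 = 1·27 + 4
  27 = 6·4 + 3
  4 = 1·3 + 1
  3 = 3·1 + 0
gcd(31,89) = 1
Back-substitution gives: 31·(23) + 89·(-8) = 1
So 31⁻¹ ≡ 23 ≡ 23 (mod 89)
Check: 31 × 23 = 713 ≡ 1 (mod 89) ✓

31⁻¹ ≡ 23 (mod 89)


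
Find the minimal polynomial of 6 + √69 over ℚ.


Let α = 6 + √69. Then α - 6 = √69, so (α - 6)² = 69, giving α² - 12α - 33 = 0. Degree 2 and α ∉ ℚ, so this is the minimal polynomial.

Minimal polynomial: x² - 12x - 33
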